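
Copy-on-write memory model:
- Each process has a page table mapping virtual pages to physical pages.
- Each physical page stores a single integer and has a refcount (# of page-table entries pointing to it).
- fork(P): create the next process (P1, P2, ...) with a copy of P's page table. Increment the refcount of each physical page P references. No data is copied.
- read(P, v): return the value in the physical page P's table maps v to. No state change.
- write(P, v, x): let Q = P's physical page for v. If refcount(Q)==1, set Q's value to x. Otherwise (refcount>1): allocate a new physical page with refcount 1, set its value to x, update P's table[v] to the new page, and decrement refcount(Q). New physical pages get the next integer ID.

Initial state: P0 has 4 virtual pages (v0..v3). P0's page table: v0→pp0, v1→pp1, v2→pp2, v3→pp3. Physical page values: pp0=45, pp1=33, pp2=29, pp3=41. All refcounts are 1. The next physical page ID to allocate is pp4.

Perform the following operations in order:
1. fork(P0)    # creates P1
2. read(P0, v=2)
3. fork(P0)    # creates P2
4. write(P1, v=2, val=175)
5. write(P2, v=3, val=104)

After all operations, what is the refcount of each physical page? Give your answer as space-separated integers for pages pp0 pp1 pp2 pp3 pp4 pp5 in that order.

Answer: 3 3 2 2 1 1

Derivation:
Op 1: fork(P0) -> P1. 4 ppages; refcounts: pp0:2 pp1:2 pp2:2 pp3:2
Op 2: read(P0, v2) -> 29. No state change.
Op 3: fork(P0) -> P2. 4 ppages; refcounts: pp0:3 pp1:3 pp2:3 pp3:3
Op 4: write(P1, v2, 175). refcount(pp2)=3>1 -> COPY to pp4. 5 ppages; refcounts: pp0:3 pp1:3 pp2:2 pp3:3 pp4:1
Op 5: write(P2, v3, 104). refcount(pp3)=3>1 -> COPY to pp5. 6 ppages; refcounts: pp0:3 pp1:3 pp2:2 pp3:2 pp4:1 pp5:1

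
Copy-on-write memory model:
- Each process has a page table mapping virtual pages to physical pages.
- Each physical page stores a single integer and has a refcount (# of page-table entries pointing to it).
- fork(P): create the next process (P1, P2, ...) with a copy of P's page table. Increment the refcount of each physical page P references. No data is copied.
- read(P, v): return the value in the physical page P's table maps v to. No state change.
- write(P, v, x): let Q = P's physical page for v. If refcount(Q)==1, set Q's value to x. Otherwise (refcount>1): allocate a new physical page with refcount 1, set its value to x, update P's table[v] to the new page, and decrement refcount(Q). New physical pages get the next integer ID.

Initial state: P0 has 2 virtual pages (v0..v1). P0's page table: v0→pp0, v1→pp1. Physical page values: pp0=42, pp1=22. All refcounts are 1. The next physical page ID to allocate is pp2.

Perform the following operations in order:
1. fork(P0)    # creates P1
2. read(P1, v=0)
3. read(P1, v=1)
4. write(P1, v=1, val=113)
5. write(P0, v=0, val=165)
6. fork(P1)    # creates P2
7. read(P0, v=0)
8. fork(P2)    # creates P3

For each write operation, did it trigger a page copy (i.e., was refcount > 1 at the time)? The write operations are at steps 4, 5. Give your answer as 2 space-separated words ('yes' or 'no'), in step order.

Op 1: fork(P0) -> P1. 2 ppages; refcounts: pp0:2 pp1:2
Op 2: read(P1, v0) -> 42. No state change.
Op 3: read(P1, v1) -> 22. No state change.
Op 4: write(P1, v1, 113). refcount(pp1)=2>1 -> COPY to pp2. 3 ppages; refcounts: pp0:2 pp1:1 pp2:1
Op 5: write(P0, v0, 165). refcount(pp0)=2>1 -> COPY to pp3. 4 ppages; refcounts: pp0:1 pp1:1 pp2:1 pp3:1
Op 6: fork(P1) -> P2. 4 ppages; refcounts: pp0:2 pp1:1 pp2:2 pp3:1
Op 7: read(P0, v0) -> 165. No state change.
Op 8: fork(P2) -> P3. 4 ppages; refcounts: pp0:3 pp1:1 pp2:3 pp3:1

yes yes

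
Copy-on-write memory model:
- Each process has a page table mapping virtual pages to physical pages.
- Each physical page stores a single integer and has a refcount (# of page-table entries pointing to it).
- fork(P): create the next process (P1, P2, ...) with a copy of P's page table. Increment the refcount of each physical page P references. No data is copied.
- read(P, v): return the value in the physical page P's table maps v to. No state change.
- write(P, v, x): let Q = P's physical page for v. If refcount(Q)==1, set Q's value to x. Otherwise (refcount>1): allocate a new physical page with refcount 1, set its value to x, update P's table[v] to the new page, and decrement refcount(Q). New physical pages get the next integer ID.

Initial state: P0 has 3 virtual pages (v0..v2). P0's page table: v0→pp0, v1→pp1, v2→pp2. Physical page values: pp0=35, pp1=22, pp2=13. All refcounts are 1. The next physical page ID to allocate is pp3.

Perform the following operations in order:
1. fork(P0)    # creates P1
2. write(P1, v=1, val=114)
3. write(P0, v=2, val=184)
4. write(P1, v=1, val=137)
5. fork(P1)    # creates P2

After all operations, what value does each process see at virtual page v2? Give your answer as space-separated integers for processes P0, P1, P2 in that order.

Answer: 184 13 13

Derivation:
Op 1: fork(P0) -> P1. 3 ppages; refcounts: pp0:2 pp1:2 pp2:2
Op 2: write(P1, v1, 114). refcount(pp1)=2>1 -> COPY to pp3. 4 ppages; refcounts: pp0:2 pp1:1 pp2:2 pp3:1
Op 3: write(P0, v2, 184). refcount(pp2)=2>1 -> COPY to pp4. 5 ppages; refcounts: pp0:2 pp1:1 pp2:1 pp3:1 pp4:1
Op 4: write(P1, v1, 137). refcount(pp3)=1 -> write in place. 5 ppages; refcounts: pp0:2 pp1:1 pp2:1 pp3:1 pp4:1
Op 5: fork(P1) -> P2. 5 ppages; refcounts: pp0:3 pp1:1 pp2:2 pp3:2 pp4:1
P0: v2 -> pp4 = 184
P1: v2 -> pp2 = 13
P2: v2 -> pp2 = 13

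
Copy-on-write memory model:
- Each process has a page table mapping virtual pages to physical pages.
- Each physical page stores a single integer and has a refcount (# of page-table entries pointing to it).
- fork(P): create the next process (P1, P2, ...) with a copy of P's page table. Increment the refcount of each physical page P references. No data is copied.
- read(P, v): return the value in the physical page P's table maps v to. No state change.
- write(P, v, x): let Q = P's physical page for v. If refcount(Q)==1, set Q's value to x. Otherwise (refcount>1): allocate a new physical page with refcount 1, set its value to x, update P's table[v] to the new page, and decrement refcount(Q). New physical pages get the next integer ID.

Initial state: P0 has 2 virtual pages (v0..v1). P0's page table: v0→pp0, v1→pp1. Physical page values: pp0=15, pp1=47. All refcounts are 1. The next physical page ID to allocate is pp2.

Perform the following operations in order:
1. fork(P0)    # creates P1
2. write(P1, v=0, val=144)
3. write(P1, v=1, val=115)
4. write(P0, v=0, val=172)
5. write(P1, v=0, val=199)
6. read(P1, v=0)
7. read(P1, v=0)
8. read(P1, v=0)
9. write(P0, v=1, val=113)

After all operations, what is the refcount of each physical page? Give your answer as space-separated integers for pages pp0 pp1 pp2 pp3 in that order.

Op 1: fork(P0) -> P1. 2 ppages; refcounts: pp0:2 pp1:2
Op 2: write(P1, v0, 144). refcount(pp0)=2>1 -> COPY to pp2. 3 ppages; refcounts: pp0:1 pp1:2 pp2:1
Op 3: write(P1, v1, 115). refcount(pp1)=2>1 -> COPY to pp3. 4 ppages; refcounts: pp0:1 pp1:1 pp2:1 pp3:1
Op 4: write(P0, v0, 172). refcount(pp0)=1 -> write in place. 4 ppages; refcounts: pp0:1 pp1:1 pp2:1 pp3:1
Op 5: write(P1, v0, 199). refcount(pp2)=1 -> write in place. 4 ppages; refcounts: pp0:1 pp1:1 pp2:1 pp3:1
Op 6: read(P1, v0) -> 199. No state change.
Op 7: read(P1, v0) -> 199. No state change.
Op 8: read(P1, v0) -> 199. No state change.
Op 9: write(P0, v1, 113). refcount(pp1)=1 -> write in place. 4 ppages; refcounts: pp0:1 pp1:1 pp2:1 pp3:1

Answer: 1 1 1 1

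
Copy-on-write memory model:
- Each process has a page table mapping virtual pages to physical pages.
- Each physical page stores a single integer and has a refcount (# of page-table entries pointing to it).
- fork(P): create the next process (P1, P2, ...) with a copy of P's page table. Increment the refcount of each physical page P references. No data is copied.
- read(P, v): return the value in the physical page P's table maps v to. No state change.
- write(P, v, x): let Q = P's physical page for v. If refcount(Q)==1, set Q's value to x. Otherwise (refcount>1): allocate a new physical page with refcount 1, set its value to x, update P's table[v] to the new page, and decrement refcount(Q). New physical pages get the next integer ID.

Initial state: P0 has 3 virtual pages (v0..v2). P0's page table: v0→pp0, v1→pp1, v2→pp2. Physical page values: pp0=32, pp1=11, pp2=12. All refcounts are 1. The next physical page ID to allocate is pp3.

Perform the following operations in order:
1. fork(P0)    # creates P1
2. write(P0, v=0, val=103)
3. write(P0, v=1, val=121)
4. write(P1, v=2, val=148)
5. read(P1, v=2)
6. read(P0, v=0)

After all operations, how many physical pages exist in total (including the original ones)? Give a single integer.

Answer: 6

Derivation:
Op 1: fork(P0) -> P1. 3 ppages; refcounts: pp0:2 pp1:2 pp2:2
Op 2: write(P0, v0, 103). refcount(pp0)=2>1 -> COPY to pp3. 4 ppages; refcounts: pp0:1 pp1:2 pp2:2 pp3:1
Op 3: write(P0, v1, 121). refcount(pp1)=2>1 -> COPY to pp4. 5 ppages; refcounts: pp0:1 pp1:1 pp2:2 pp3:1 pp4:1
Op 4: write(P1, v2, 148). refcount(pp2)=2>1 -> COPY to pp5. 6 ppages; refcounts: pp0:1 pp1:1 pp2:1 pp3:1 pp4:1 pp5:1
Op 5: read(P1, v2) -> 148. No state change.
Op 6: read(P0, v0) -> 103. No state change.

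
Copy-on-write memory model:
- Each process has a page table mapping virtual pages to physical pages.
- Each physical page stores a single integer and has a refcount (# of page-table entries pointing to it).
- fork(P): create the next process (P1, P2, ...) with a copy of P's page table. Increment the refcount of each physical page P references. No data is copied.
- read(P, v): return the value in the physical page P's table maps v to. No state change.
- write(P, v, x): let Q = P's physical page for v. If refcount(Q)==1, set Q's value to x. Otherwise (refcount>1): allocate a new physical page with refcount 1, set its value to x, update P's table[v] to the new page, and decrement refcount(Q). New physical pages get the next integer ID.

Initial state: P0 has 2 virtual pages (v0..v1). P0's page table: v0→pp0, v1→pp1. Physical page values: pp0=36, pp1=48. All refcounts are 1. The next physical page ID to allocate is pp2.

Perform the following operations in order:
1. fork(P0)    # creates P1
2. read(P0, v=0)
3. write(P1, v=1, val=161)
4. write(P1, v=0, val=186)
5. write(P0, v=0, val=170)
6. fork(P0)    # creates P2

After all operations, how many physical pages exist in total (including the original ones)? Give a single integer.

Answer: 4

Derivation:
Op 1: fork(P0) -> P1. 2 ppages; refcounts: pp0:2 pp1:2
Op 2: read(P0, v0) -> 36. No state change.
Op 3: write(P1, v1, 161). refcount(pp1)=2>1 -> COPY to pp2. 3 ppages; refcounts: pp0:2 pp1:1 pp2:1
Op 4: write(P1, v0, 186). refcount(pp0)=2>1 -> COPY to pp3. 4 ppages; refcounts: pp0:1 pp1:1 pp2:1 pp3:1
Op 5: write(P0, v0, 170). refcount(pp0)=1 -> write in place. 4 ppages; refcounts: pp0:1 pp1:1 pp2:1 pp3:1
Op 6: fork(P0) -> P2. 4 ppages; refcounts: pp0:2 pp1:2 pp2:1 pp3:1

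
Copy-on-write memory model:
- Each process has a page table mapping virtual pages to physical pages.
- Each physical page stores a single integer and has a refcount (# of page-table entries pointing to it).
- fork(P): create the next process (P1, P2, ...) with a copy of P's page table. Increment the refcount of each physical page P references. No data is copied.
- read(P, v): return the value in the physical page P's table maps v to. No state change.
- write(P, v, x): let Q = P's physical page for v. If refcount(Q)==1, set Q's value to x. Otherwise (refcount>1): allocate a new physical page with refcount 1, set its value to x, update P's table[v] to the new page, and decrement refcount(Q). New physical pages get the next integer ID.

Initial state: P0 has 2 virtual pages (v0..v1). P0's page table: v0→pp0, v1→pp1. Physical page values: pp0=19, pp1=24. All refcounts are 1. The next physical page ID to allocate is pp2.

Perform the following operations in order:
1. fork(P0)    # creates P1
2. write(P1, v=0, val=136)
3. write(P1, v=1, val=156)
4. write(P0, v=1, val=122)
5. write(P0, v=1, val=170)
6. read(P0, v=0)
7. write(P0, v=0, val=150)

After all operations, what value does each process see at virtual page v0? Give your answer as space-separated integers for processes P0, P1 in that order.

Op 1: fork(P0) -> P1. 2 ppages; refcounts: pp0:2 pp1:2
Op 2: write(P1, v0, 136). refcount(pp0)=2>1 -> COPY to pp2. 3 ppages; refcounts: pp0:1 pp1:2 pp2:1
Op 3: write(P1, v1, 156). refcount(pp1)=2>1 -> COPY to pp3. 4 ppages; refcounts: pp0:1 pp1:1 pp2:1 pp3:1
Op 4: write(P0, v1, 122). refcount(pp1)=1 -> write in place. 4 ppages; refcounts: pp0:1 pp1:1 pp2:1 pp3:1
Op 5: write(P0, v1, 170). refcount(pp1)=1 -> write in place. 4 ppages; refcounts: pp0:1 pp1:1 pp2:1 pp3:1
Op 6: read(P0, v0) -> 19. No state change.
Op 7: write(P0, v0, 150). refcount(pp0)=1 -> write in place. 4 ppages; refcounts: pp0:1 pp1:1 pp2:1 pp3:1
P0: v0 -> pp0 = 150
P1: v0 -> pp2 = 136

Answer: 150 136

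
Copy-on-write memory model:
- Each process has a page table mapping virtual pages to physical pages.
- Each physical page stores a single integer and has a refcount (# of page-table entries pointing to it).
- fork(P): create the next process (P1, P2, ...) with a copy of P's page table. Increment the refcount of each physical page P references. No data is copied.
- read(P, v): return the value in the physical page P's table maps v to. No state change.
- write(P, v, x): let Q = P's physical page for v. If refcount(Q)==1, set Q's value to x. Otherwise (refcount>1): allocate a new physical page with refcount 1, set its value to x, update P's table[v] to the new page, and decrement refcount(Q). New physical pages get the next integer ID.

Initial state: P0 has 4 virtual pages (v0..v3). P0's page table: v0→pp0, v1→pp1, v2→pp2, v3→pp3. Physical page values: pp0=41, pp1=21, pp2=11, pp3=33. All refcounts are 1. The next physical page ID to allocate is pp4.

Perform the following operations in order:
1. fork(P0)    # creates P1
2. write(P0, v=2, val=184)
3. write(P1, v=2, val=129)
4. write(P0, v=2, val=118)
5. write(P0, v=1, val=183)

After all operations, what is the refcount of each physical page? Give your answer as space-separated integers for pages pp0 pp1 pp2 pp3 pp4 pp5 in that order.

Answer: 2 1 1 2 1 1

Derivation:
Op 1: fork(P0) -> P1. 4 ppages; refcounts: pp0:2 pp1:2 pp2:2 pp3:2
Op 2: write(P0, v2, 184). refcount(pp2)=2>1 -> COPY to pp4. 5 ppages; refcounts: pp0:2 pp1:2 pp2:1 pp3:2 pp4:1
Op 3: write(P1, v2, 129). refcount(pp2)=1 -> write in place. 5 ppages; refcounts: pp0:2 pp1:2 pp2:1 pp3:2 pp4:1
Op 4: write(P0, v2, 118). refcount(pp4)=1 -> write in place. 5 ppages; refcounts: pp0:2 pp1:2 pp2:1 pp3:2 pp4:1
Op 5: write(P0, v1, 183). refcount(pp1)=2>1 -> COPY to pp5. 6 ppages; refcounts: pp0:2 pp1:1 pp2:1 pp3:2 pp4:1 pp5:1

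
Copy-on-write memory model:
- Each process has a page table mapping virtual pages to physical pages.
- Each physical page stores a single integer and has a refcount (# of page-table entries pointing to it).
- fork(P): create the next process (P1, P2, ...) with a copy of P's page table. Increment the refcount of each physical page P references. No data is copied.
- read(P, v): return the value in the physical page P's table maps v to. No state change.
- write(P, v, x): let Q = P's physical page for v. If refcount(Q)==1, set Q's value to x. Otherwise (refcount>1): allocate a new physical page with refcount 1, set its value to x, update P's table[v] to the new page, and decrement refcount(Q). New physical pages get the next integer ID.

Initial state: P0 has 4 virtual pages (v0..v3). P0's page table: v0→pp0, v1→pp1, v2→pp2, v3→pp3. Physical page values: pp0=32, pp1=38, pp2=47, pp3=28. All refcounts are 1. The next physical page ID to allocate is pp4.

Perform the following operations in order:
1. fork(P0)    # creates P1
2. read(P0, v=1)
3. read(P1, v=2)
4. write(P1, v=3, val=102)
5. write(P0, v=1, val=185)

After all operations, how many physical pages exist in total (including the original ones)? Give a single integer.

Answer: 6

Derivation:
Op 1: fork(P0) -> P1. 4 ppages; refcounts: pp0:2 pp1:2 pp2:2 pp3:2
Op 2: read(P0, v1) -> 38. No state change.
Op 3: read(P1, v2) -> 47. No state change.
Op 4: write(P1, v3, 102). refcount(pp3)=2>1 -> COPY to pp4. 5 ppages; refcounts: pp0:2 pp1:2 pp2:2 pp3:1 pp4:1
Op 5: write(P0, v1, 185). refcount(pp1)=2>1 -> COPY to pp5. 6 ppages; refcounts: pp0:2 pp1:1 pp2:2 pp3:1 pp4:1 pp5:1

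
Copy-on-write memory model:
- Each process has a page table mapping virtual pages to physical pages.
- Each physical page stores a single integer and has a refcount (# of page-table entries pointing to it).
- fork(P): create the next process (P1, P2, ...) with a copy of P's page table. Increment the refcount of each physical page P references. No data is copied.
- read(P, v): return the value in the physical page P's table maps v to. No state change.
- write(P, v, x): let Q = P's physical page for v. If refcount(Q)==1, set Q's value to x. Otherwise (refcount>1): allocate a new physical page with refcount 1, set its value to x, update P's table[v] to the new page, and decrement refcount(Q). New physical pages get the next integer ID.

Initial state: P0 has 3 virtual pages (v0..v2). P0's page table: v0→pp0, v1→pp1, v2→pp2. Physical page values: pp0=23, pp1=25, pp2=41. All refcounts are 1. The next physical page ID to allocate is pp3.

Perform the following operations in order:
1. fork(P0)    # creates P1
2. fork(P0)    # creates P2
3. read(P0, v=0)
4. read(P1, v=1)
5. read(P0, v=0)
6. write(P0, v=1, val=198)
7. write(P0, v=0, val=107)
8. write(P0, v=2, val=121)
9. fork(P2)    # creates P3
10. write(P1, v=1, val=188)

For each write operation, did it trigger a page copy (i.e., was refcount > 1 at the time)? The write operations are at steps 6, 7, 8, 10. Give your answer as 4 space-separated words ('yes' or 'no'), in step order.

Op 1: fork(P0) -> P1. 3 ppages; refcounts: pp0:2 pp1:2 pp2:2
Op 2: fork(P0) -> P2. 3 ppages; refcounts: pp0:3 pp1:3 pp2:3
Op 3: read(P0, v0) -> 23. No state change.
Op 4: read(P1, v1) -> 25. No state change.
Op 5: read(P0, v0) -> 23. No state change.
Op 6: write(P0, v1, 198). refcount(pp1)=3>1 -> COPY to pp3. 4 ppages; refcounts: pp0:3 pp1:2 pp2:3 pp3:1
Op 7: write(P0, v0, 107). refcount(pp0)=3>1 -> COPY to pp4. 5 ppages; refcounts: pp0:2 pp1:2 pp2:3 pp3:1 pp4:1
Op 8: write(P0, v2, 121). refcount(pp2)=3>1 -> COPY to pp5. 6 ppages; refcounts: pp0:2 pp1:2 pp2:2 pp3:1 pp4:1 pp5:1
Op 9: fork(P2) -> P3. 6 ppages; refcounts: pp0:3 pp1:3 pp2:3 pp3:1 pp4:1 pp5:1
Op 10: write(P1, v1, 188). refcount(pp1)=3>1 -> COPY to pp6. 7 ppages; refcounts: pp0:3 pp1:2 pp2:3 pp3:1 pp4:1 pp5:1 pp6:1

yes yes yes yes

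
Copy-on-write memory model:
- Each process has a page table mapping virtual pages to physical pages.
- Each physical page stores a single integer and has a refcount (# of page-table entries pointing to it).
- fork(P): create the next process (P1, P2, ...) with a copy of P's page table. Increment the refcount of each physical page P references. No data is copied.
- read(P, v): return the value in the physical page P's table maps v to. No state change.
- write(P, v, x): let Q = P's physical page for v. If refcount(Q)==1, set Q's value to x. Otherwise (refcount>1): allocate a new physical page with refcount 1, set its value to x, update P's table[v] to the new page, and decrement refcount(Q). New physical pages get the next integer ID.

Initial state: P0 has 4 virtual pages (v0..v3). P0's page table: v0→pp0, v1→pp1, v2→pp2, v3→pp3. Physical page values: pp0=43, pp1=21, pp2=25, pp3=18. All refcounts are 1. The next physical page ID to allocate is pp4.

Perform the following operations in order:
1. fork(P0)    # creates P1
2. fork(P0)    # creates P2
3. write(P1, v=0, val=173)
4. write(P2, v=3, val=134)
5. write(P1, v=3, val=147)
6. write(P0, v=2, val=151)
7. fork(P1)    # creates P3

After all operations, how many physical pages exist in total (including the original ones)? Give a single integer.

Op 1: fork(P0) -> P1. 4 ppages; refcounts: pp0:2 pp1:2 pp2:2 pp3:2
Op 2: fork(P0) -> P2. 4 ppages; refcounts: pp0:3 pp1:3 pp2:3 pp3:3
Op 3: write(P1, v0, 173). refcount(pp0)=3>1 -> COPY to pp4. 5 ppages; refcounts: pp0:2 pp1:3 pp2:3 pp3:3 pp4:1
Op 4: write(P2, v3, 134). refcount(pp3)=3>1 -> COPY to pp5. 6 ppages; refcounts: pp0:2 pp1:3 pp2:3 pp3:2 pp4:1 pp5:1
Op 5: write(P1, v3, 147). refcount(pp3)=2>1 -> COPY to pp6. 7 ppages; refcounts: pp0:2 pp1:3 pp2:3 pp3:1 pp4:1 pp5:1 pp6:1
Op 6: write(P0, v2, 151). refcount(pp2)=3>1 -> COPY to pp7. 8 ppages; refcounts: pp0:2 pp1:3 pp2:2 pp3:1 pp4:1 pp5:1 pp6:1 pp7:1
Op 7: fork(P1) -> P3. 8 ppages; refcounts: pp0:2 pp1:4 pp2:3 pp3:1 pp4:2 pp5:1 pp6:2 pp7:1

Answer: 8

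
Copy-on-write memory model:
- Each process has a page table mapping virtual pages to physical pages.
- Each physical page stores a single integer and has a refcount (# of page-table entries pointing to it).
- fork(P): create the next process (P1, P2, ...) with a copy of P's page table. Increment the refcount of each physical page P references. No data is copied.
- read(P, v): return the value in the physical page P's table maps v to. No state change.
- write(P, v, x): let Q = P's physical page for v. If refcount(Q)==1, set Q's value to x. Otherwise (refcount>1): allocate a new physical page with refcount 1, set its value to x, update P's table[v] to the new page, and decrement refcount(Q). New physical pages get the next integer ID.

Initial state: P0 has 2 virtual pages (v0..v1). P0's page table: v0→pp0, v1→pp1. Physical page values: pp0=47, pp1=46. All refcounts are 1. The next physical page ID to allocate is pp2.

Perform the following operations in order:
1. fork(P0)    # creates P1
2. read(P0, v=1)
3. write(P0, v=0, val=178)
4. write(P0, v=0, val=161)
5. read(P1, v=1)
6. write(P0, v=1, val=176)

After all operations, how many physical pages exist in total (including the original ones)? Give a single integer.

Op 1: fork(P0) -> P1. 2 ppages; refcounts: pp0:2 pp1:2
Op 2: read(P0, v1) -> 46. No state change.
Op 3: write(P0, v0, 178). refcount(pp0)=2>1 -> COPY to pp2. 3 ppages; refcounts: pp0:1 pp1:2 pp2:1
Op 4: write(P0, v0, 161). refcount(pp2)=1 -> write in place. 3 ppages; refcounts: pp0:1 pp1:2 pp2:1
Op 5: read(P1, v1) -> 46. No state change.
Op 6: write(P0, v1, 176). refcount(pp1)=2>1 -> COPY to pp3. 4 ppages; refcounts: pp0:1 pp1:1 pp2:1 pp3:1

Answer: 4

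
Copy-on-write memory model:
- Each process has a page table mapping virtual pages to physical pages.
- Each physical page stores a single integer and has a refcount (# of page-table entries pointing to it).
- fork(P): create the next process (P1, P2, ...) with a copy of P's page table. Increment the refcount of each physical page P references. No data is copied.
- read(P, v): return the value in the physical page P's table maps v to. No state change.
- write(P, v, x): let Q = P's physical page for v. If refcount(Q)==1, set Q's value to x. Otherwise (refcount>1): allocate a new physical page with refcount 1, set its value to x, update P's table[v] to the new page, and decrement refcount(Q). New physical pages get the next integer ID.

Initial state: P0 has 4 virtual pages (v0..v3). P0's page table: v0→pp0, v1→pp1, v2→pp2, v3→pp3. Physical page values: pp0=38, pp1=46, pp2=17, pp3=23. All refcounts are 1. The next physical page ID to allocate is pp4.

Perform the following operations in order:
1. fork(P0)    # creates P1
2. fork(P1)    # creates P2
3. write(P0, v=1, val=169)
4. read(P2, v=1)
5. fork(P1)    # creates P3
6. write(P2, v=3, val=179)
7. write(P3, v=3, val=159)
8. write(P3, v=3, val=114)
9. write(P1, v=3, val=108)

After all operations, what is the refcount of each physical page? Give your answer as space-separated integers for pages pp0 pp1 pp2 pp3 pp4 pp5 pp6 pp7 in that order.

Op 1: fork(P0) -> P1. 4 ppages; refcounts: pp0:2 pp1:2 pp2:2 pp3:2
Op 2: fork(P1) -> P2. 4 ppages; refcounts: pp0:3 pp1:3 pp2:3 pp3:3
Op 3: write(P0, v1, 169). refcount(pp1)=3>1 -> COPY to pp4. 5 ppages; refcounts: pp0:3 pp1:2 pp2:3 pp3:3 pp4:1
Op 4: read(P2, v1) -> 46. No state change.
Op 5: fork(P1) -> P3. 5 ppages; refcounts: pp0:4 pp1:3 pp2:4 pp3:4 pp4:1
Op 6: write(P2, v3, 179). refcount(pp3)=4>1 -> COPY to pp5. 6 ppages; refcounts: pp0:4 pp1:3 pp2:4 pp3:3 pp4:1 pp5:1
Op 7: write(P3, v3, 159). refcount(pp3)=3>1 -> COPY to pp6. 7 ppages; refcounts: pp0:4 pp1:3 pp2:4 pp3:2 pp4:1 pp5:1 pp6:1
Op 8: write(P3, v3, 114). refcount(pp6)=1 -> write in place. 7 ppages; refcounts: pp0:4 pp1:3 pp2:4 pp3:2 pp4:1 pp5:1 pp6:1
Op 9: write(P1, v3, 108). refcount(pp3)=2>1 -> COPY to pp7. 8 ppages; refcounts: pp0:4 pp1:3 pp2:4 pp3:1 pp4:1 pp5:1 pp6:1 pp7:1

Answer: 4 3 4 1 1 1 1 1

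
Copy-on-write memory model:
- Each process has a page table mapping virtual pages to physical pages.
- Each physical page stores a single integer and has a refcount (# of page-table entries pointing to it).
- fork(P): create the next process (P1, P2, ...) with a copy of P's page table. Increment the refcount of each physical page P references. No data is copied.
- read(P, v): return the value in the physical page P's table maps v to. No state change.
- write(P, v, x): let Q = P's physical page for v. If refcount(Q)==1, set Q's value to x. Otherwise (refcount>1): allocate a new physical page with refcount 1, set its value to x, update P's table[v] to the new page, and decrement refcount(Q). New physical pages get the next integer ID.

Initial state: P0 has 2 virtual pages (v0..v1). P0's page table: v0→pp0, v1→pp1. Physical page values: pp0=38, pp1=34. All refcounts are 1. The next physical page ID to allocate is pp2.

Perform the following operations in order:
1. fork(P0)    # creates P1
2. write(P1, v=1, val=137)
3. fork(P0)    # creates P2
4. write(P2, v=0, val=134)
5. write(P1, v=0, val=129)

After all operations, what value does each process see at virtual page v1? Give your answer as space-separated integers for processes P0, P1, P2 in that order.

Op 1: fork(P0) -> P1. 2 ppages; refcounts: pp0:2 pp1:2
Op 2: write(P1, v1, 137). refcount(pp1)=2>1 -> COPY to pp2. 3 ppages; refcounts: pp0:2 pp1:1 pp2:1
Op 3: fork(P0) -> P2. 3 ppages; refcounts: pp0:3 pp1:2 pp2:1
Op 4: write(P2, v0, 134). refcount(pp0)=3>1 -> COPY to pp3. 4 ppages; refcounts: pp0:2 pp1:2 pp2:1 pp3:1
Op 5: write(P1, v0, 129). refcount(pp0)=2>1 -> COPY to pp4. 5 ppages; refcounts: pp0:1 pp1:2 pp2:1 pp3:1 pp4:1
P0: v1 -> pp1 = 34
P1: v1 -> pp2 = 137
P2: v1 -> pp1 = 34

Answer: 34 137 34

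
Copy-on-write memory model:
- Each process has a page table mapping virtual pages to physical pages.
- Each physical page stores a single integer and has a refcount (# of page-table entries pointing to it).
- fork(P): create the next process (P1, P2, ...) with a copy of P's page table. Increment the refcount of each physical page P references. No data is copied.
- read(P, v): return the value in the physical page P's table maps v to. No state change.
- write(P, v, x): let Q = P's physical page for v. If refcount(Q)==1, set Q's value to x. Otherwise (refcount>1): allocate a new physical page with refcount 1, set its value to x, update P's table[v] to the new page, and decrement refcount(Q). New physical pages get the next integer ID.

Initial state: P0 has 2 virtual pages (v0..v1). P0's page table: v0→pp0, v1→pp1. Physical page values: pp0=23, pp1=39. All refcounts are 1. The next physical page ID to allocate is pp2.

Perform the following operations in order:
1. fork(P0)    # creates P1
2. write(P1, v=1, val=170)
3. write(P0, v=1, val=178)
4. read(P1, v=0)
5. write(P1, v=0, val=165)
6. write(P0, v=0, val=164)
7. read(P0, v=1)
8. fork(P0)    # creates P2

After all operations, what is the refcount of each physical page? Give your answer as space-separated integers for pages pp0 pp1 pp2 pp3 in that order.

Answer: 2 2 1 1

Derivation:
Op 1: fork(P0) -> P1. 2 ppages; refcounts: pp0:2 pp1:2
Op 2: write(P1, v1, 170). refcount(pp1)=2>1 -> COPY to pp2. 3 ppages; refcounts: pp0:2 pp1:1 pp2:1
Op 3: write(P0, v1, 178). refcount(pp1)=1 -> write in place. 3 ppages; refcounts: pp0:2 pp1:1 pp2:1
Op 4: read(P1, v0) -> 23. No state change.
Op 5: write(P1, v0, 165). refcount(pp0)=2>1 -> COPY to pp3. 4 ppages; refcounts: pp0:1 pp1:1 pp2:1 pp3:1
Op 6: write(P0, v0, 164). refcount(pp0)=1 -> write in place. 4 ppages; refcounts: pp0:1 pp1:1 pp2:1 pp3:1
Op 7: read(P0, v1) -> 178. No state change.
Op 8: fork(P0) -> P2. 4 ppages; refcounts: pp0:2 pp1:2 pp2:1 pp3:1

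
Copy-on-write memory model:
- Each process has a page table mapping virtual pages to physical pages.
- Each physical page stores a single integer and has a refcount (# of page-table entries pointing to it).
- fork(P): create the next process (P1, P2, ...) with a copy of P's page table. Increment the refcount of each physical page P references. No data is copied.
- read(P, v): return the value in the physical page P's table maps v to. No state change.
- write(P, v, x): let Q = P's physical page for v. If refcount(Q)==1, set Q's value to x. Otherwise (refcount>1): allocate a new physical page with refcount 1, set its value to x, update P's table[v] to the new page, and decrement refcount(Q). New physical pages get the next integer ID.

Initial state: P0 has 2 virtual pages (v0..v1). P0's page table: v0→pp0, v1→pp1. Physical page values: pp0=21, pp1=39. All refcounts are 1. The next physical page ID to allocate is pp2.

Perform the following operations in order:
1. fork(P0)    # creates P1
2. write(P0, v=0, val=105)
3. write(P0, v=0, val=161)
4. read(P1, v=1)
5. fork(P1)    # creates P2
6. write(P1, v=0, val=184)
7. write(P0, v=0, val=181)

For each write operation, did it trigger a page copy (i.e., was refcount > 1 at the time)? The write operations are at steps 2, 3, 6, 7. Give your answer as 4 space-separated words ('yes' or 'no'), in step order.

Op 1: fork(P0) -> P1. 2 ppages; refcounts: pp0:2 pp1:2
Op 2: write(P0, v0, 105). refcount(pp0)=2>1 -> COPY to pp2. 3 ppages; refcounts: pp0:1 pp1:2 pp2:1
Op 3: write(P0, v0, 161). refcount(pp2)=1 -> write in place. 3 ppages; refcounts: pp0:1 pp1:2 pp2:1
Op 4: read(P1, v1) -> 39. No state change.
Op 5: fork(P1) -> P2. 3 ppages; refcounts: pp0:2 pp1:3 pp2:1
Op 6: write(P1, v0, 184). refcount(pp0)=2>1 -> COPY to pp3. 4 ppages; refcounts: pp0:1 pp1:3 pp2:1 pp3:1
Op 7: write(P0, v0, 181). refcount(pp2)=1 -> write in place. 4 ppages; refcounts: pp0:1 pp1:3 pp2:1 pp3:1

yes no yes no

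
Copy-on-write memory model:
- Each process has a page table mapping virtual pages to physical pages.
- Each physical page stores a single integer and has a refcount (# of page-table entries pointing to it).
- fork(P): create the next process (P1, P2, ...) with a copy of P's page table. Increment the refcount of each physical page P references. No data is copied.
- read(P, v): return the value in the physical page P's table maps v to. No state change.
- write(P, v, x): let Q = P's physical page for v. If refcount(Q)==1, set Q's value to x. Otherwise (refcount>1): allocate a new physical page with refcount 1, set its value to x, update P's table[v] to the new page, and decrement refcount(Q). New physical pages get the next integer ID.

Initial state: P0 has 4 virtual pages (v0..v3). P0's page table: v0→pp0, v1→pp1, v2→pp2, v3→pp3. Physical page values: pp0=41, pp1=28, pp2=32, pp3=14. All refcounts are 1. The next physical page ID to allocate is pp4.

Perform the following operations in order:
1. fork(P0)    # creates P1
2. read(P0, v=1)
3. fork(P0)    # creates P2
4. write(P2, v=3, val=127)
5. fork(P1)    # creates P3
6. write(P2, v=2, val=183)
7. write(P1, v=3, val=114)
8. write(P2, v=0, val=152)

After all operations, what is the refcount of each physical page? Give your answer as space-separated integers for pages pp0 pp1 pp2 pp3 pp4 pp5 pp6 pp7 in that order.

Op 1: fork(P0) -> P1. 4 ppages; refcounts: pp0:2 pp1:2 pp2:2 pp3:2
Op 2: read(P0, v1) -> 28. No state change.
Op 3: fork(P0) -> P2. 4 ppages; refcounts: pp0:3 pp1:3 pp2:3 pp3:3
Op 4: write(P2, v3, 127). refcount(pp3)=3>1 -> COPY to pp4. 5 ppages; refcounts: pp0:3 pp1:3 pp2:3 pp3:2 pp4:1
Op 5: fork(P1) -> P3. 5 ppages; refcounts: pp0:4 pp1:4 pp2:4 pp3:3 pp4:1
Op 6: write(P2, v2, 183). refcount(pp2)=4>1 -> COPY to pp5. 6 ppages; refcounts: pp0:4 pp1:4 pp2:3 pp3:3 pp4:1 pp5:1
Op 7: write(P1, v3, 114). refcount(pp3)=3>1 -> COPY to pp6. 7 ppages; refcounts: pp0:4 pp1:4 pp2:3 pp3:2 pp4:1 pp5:1 pp6:1
Op 8: write(P2, v0, 152). refcount(pp0)=4>1 -> COPY to pp7. 8 ppages; refcounts: pp0:3 pp1:4 pp2:3 pp3:2 pp4:1 pp5:1 pp6:1 pp7:1

Answer: 3 4 3 2 1 1 1 1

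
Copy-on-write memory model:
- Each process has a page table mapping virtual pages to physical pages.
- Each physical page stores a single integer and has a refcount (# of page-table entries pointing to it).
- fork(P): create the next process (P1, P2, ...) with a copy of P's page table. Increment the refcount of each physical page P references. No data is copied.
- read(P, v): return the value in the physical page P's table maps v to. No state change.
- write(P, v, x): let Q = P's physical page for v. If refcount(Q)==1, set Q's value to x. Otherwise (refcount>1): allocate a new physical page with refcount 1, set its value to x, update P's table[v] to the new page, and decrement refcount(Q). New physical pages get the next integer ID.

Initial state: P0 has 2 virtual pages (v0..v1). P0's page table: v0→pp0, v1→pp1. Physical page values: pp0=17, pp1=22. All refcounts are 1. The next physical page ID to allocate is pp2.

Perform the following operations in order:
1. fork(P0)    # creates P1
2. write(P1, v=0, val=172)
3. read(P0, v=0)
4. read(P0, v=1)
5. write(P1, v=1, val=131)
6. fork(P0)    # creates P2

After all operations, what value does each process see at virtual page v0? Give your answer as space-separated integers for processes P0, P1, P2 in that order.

Op 1: fork(P0) -> P1. 2 ppages; refcounts: pp0:2 pp1:2
Op 2: write(P1, v0, 172). refcount(pp0)=2>1 -> COPY to pp2. 3 ppages; refcounts: pp0:1 pp1:2 pp2:1
Op 3: read(P0, v0) -> 17. No state change.
Op 4: read(P0, v1) -> 22. No state change.
Op 5: write(P1, v1, 131). refcount(pp1)=2>1 -> COPY to pp3. 4 ppages; refcounts: pp0:1 pp1:1 pp2:1 pp3:1
Op 6: fork(P0) -> P2. 4 ppages; refcounts: pp0:2 pp1:2 pp2:1 pp3:1
P0: v0 -> pp0 = 17
P1: v0 -> pp2 = 172
P2: v0 -> pp0 = 17

Answer: 17 172 17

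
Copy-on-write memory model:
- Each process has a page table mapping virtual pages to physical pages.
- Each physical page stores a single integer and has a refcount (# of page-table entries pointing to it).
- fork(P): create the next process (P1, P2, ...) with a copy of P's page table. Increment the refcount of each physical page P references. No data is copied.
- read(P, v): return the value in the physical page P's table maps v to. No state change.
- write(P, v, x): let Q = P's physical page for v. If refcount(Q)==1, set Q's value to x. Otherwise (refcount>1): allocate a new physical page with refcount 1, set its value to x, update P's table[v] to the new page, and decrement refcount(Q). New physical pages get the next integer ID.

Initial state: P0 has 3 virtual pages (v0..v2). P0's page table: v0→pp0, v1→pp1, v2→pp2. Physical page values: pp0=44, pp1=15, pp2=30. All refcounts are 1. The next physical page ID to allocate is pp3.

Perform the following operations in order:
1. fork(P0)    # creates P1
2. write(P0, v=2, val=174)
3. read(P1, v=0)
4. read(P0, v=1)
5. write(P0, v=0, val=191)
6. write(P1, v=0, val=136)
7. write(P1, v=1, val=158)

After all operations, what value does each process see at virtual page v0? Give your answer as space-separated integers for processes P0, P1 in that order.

Op 1: fork(P0) -> P1. 3 ppages; refcounts: pp0:2 pp1:2 pp2:2
Op 2: write(P0, v2, 174). refcount(pp2)=2>1 -> COPY to pp3. 4 ppages; refcounts: pp0:2 pp1:2 pp2:1 pp3:1
Op 3: read(P1, v0) -> 44. No state change.
Op 4: read(P0, v1) -> 15. No state change.
Op 5: write(P0, v0, 191). refcount(pp0)=2>1 -> COPY to pp4. 5 ppages; refcounts: pp0:1 pp1:2 pp2:1 pp3:1 pp4:1
Op 6: write(P1, v0, 136). refcount(pp0)=1 -> write in place. 5 ppages; refcounts: pp0:1 pp1:2 pp2:1 pp3:1 pp4:1
Op 7: write(P1, v1, 158). refcount(pp1)=2>1 -> COPY to pp5. 6 ppages; refcounts: pp0:1 pp1:1 pp2:1 pp3:1 pp4:1 pp5:1
P0: v0 -> pp4 = 191
P1: v0 -> pp0 = 136

Answer: 191 136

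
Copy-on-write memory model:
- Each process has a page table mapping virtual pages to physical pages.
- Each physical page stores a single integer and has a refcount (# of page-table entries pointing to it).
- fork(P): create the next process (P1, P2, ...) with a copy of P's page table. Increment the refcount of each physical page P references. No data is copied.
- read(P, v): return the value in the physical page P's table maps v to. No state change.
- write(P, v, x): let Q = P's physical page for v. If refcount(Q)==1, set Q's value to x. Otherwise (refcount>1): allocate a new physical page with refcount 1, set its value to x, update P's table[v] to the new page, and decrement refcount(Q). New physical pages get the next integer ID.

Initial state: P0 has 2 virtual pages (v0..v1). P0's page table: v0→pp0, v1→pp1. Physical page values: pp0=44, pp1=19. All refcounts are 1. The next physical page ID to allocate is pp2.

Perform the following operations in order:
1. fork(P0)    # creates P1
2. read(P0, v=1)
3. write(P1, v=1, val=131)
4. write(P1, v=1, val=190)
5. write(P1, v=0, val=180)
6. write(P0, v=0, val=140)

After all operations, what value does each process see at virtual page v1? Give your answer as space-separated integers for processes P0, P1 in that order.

Op 1: fork(P0) -> P1. 2 ppages; refcounts: pp0:2 pp1:2
Op 2: read(P0, v1) -> 19. No state change.
Op 3: write(P1, v1, 131). refcount(pp1)=2>1 -> COPY to pp2. 3 ppages; refcounts: pp0:2 pp1:1 pp2:1
Op 4: write(P1, v1, 190). refcount(pp2)=1 -> write in place. 3 ppages; refcounts: pp0:2 pp1:1 pp2:1
Op 5: write(P1, v0, 180). refcount(pp0)=2>1 -> COPY to pp3. 4 ppages; refcounts: pp0:1 pp1:1 pp2:1 pp3:1
Op 6: write(P0, v0, 140). refcount(pp0)=1 -> write in place. 4 ppages; refcounts: pp0:1 pp1:1 pp2:1 pp3:1
P0: v1 -> pp1 = 19
P1: v1 -> pp2 = 190

Answer: 19 190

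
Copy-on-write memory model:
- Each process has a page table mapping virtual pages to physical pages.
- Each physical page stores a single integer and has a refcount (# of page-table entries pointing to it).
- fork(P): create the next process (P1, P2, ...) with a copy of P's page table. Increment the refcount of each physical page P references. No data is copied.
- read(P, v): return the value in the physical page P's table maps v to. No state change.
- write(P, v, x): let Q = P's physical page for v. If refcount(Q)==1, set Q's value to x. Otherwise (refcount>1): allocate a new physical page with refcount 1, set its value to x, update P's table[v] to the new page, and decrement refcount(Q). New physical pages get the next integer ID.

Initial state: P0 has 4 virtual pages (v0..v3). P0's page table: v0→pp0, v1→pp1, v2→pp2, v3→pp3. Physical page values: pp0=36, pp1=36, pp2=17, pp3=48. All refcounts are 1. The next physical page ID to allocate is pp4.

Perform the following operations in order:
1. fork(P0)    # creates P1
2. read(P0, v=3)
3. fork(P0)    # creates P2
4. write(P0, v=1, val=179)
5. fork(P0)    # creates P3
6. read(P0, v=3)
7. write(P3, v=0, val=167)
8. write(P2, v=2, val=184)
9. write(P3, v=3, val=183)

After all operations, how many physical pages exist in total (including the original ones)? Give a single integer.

Op 1: fork(P0) -> P1. 4 ppages; refcounts: pp0:2 pp1:2 pp2:2 pp3:2
Op 2: read(P0, v3) -> 48. No state change.
Op 3: fork(P0) -> P2. 4 ppages; refcounts: pp0:3 pp1:3 pp2:3 pp3:3
Op 4: write(P0, v1, 179). refcount(pp1)=3>1 -> COPY to pp4. 5 ppages; refcounts: pp0:3 pp1:2 pp2:3 pp3:3 pp4:1
Op 5: fork(P0) -> P3. 5 ppages; refcounts: pp0:4 pp1:2 pp2:4 pp3:4 pp4:2
Op 6: read(P0, v3) -> 48. No state change.
Op 7: write(P3, v0, 167). refcount(pp0)=4>1 -> COPY to pp5. 6 ppages; refcounts: pp0:3 pp1:2 pp2:4 pp3:4 pp4:2 pp5:1
Op 8: write(P2, v2, 184). refcount(pp2)=4>1 -> COPY to pp6. 7 ppages; refcounts: pp0:3 pp1:2 pp2:3 pp3:4 pp4:2 pp5:1 pp6:1
Op 9: write(P3, v3, 183). refcount(pp3)=4>1 -> COPY to pp7. 8 ppages; refcounts: pp0:3 pp1:2 pp2:3 pp3:3 pp4:2 pp5:1 pp6:1 pp7:1

Answer: 8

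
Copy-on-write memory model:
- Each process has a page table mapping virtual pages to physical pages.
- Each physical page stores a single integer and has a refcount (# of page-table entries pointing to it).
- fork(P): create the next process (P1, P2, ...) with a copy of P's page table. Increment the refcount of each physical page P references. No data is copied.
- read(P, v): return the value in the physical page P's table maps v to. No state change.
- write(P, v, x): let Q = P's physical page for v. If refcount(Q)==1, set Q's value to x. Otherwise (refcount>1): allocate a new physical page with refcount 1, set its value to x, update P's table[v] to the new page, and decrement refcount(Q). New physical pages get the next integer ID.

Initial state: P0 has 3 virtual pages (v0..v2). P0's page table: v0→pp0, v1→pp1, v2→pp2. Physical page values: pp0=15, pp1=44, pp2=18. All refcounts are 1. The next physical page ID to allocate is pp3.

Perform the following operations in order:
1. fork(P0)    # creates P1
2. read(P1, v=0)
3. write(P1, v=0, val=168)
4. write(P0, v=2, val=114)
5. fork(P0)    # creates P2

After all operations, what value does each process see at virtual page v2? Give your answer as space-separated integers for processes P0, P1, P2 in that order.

Answer: 114 18 114

Derivation:
Op 1: fork(P0) -> P1. 3 ppages; refcounts: pp0:2 pp1:2 pp2:2
Op 2: read(P1, v0) -> 15. No state change.
Op 3: write(P1, v0, 168). refcount(pp0)=2>1 -> COPY to pp3. 4 ppages; refcounts: pp0:1 pp1:2 pp2:2 pp3:1
Op 4: write(P0, v2, 114). refcount(pp2)=2>1 -> COPY to pp4. 5 ppages; refcounts: pp0:1 pp1:2 pp2:1 pp3:1 pp4:1
Op 5: fork(P0) -> P2. 5 ppages; refcounts: pp0:2 pp1:3 pp2:1 pp3:1 pp4:2
P0: v2 -> pp4 = 114
P1: v2 -> pp2 = 18
P2: v2 -> pp4 = 114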